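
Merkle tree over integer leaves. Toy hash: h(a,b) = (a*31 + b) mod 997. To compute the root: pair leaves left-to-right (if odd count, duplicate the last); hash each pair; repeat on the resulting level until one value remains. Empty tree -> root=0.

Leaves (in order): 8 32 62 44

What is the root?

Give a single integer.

L0: [8, 32, 62, 44]
L1: h(8,32)=(8*31+32)%997=280 h(62,44)=(62*31+44)%997=969 -> [280, 969]
L2: h(280,969)=(280*31+969)%997=676 -> [676]

Answer: 676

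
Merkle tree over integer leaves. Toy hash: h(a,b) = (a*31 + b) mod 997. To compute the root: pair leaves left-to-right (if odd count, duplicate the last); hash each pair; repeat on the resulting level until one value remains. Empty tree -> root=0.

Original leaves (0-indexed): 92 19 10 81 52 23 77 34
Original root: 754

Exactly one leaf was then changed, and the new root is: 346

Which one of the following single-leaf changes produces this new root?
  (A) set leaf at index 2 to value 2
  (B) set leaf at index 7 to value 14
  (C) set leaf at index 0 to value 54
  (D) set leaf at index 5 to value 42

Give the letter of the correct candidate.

Original leaves: [92, 19, 10, 81, 52, 23, 77, 34]
Target new root: 346
Try each candidate change and compute the resulting root:
Candidate A: set leaf[2] = 2 -> leaves = [92, 19, 2, 81, 52, 23, 77, 34]
  L0: [92, 19, 2, 81, 52, 23, 77, 34]
  L1: h(92,19)=(92*31+19)%997=877 h(2,81)=(2*31+81)%997=143 h(52,23)=(52*31+23)%997=638 h(77,34)=(77*31+34)%997=427 -> [877, 143, 638, 427]
  L2: h(877,143)=(877*31+143)%997=411 h(638,427)=(638*31+427)%997=265 -> [411, 265]
  L3: h(411,265)=(411*31+265)%997=45 -> [45]
  root = 45 != target 346
Candidate B: set leaf[7] = 14 -> leaves = [92, 19, 10, 81, 52, 23, 77, 14]
  L0: [92, 19, 10, 81, 52, 23, 77, 14]
  L1: h(92,19)=(92*31+19)%997=877 h(10,81)=(10*31+81)%997=391 h(52,23)=(52*31+23)%997=638 h(77,14)=(77*31+14)%997=407 -> [877, 391, 638, 407]
  L2: h(877,391)=(877*31+391)%997=659 h(638,407)=(638*31+407)%997=245 -> [659, 245]
  L3: h(659,245)=(659*31+245)%997=734 -> [734]
  root = 734 != target 346
Candidate C: set leaf[0] = 54 -> leaves = [54, 19, 10, 81, 52, 23, 77, 34]
  L0: [54, 19, 10, 81, 52, 23, 77, 34]
  L1: h(54,19)=(54*31+19)%997=696 h(10,81)=(10*31+81)%997=391 h(52,23)=(52*31+23)%997=638 h(77,34)=(77*31+34)%997=427 -> [696, 391, 638, 427]
  L2: h(696,391)=(696*31+391)%997=33 h(638,427)=(638*31+427)%997=265 -> [33, 265]
  L3: h(33,265)=(33*31+265)%997=291 -> [291]
  root = 291 != target 346
Candidate D: set leaf[5] = 42 -> leaves = [92, 19, 10, 81, 52, 42, 77, 34]
  L0: [92, 19, 10, 81, 52, 42, 77, 34]
  L1: h(92,19)=(92*31+19)%997=877 h(10,81)=(10*31+81)%997=391 h(52,42)=(52*31+42)%997=657 h(77,34)=(77*31+34)%997=427 -> [877, 391, 657, 427]
  L2: h(877,391)=(877*31+391)%997=659 h(657,427)=(657*31+427)%997=854 -> [659, 854]
  L3: h(659,854)=(659*31+854)%997=346 -> [346]
  root = 346 == target 346  ** MATCH **
Candidate D produces the target root.

Answer: D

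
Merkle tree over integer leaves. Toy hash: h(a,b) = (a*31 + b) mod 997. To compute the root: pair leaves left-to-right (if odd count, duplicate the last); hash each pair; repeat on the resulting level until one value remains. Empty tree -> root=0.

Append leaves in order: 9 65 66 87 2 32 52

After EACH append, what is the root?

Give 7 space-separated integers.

After append 9 (leaves=[9]):
  L0: [9]
  root=9
After append 65 (leaves=[9, 65]):
  L0: [9, 65]
  L1: h(9,65)=(9*31+65)%997=344 -> [344]
  root=344
After append 66 (leaves=[9, 65, 66]):
  L0: [9, 65, 66]
  L1: h(9,65)=(9*31+65)%997=344 h(66,66)=(66*31+66)%997=118 -> [344, 118]
  L2: h(344,118)=(344*31+118)%997=812 -> [812]
  root=812
After append 87 (leaves=[9, 65, 66, 87]):
  L0: [9, 65, 66, 87]
  L1: h(9,65)=(9*31+65)%997=344 h(66,87)=(66*31+87)%997=139 -> [344, 139]
  L2: h(344,139)=(344*31+139)%997=833 -> [833]
  root=833
After append 2 (leaves=[9, 65, 66, 87, 2]):
  L0: [9, 65, 66, 87, 2]
  L1: h(9,65)=(9*31+65)%997=344 h(66,87)=(66*31+87)%997=139 h(2,2)=(2*31+2)%997=64 -> [344, 139, 64]
  L2: h(344,139)=(344*31+139)%997=833 h(64,64)=(64*31+64)%997=54 -> [833, 54]
  L3: h(833,54)=(833*31+54)%997=952 -> [952]
  root=952
After append 32 (leaves=[9, 65, 66, 87, 2, 32]):
  L0: [9, 65, 66, 87, 2, 32]
  L1: h(9,65)=(9*31+65)%997=344 h(66,87)=(66*31+87)%997=139 h(2,32)=(2*31+32)%997=94 -> [344, 139, 94]
  L2: h(344,139)=(344*31+139)%997=833 h(94,94)=(94*31+94)%997=17 -> [833, 17]
  L3: h(833,17)=(833*31+17)%997=915 -> [915]
  root=915
After append 52 (leaves=[9, 65, 66, 87, 2, 32, 52]):
  L0: [9, 65, 66, 87, 2, 32, 52]
  L1: h(9,65)=(9*31+65)%997=344 h(66,87)=(66*31+87)%997=139 h(2,32)=(2*31+32)%997=94 h(52,52)=(52*31+52)%997=667 -> [344, 139, 94, 667]
  L2: h(344,139)=(344*31+139)%997=833 h(94,667)=(94*31+667)%997=590 -> [833, 590]
  L3: h(833,590)=(833*31+590)%997=491 -> [491]
  root=491

Answer: 9 344 812 833 952 915 491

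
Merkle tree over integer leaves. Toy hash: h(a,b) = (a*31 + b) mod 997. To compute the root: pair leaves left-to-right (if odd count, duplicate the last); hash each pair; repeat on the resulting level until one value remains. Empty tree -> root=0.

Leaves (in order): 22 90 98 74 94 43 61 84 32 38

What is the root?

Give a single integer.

Answer: 17

Derivation:
L0: [22, 90, 98, 74, 94, 43, 61, 84, 32, 38]
L1: h(22,90)=(22*31+90)%997=772 h(98,74)=(98*31+74)%997=121 h(94,43)=(94*31+43)%997=963 h(61,84)=(61*31+84)%997=978 h(32,38)=(32*31+38)%997=33 -> [772, 121, 963, 978, 33]
L2: h(772,121)=(772*31+121)%997=125 h(963,978)=(963*31+978)%997=921 h(33,33)=(33*31+33)%997=59 -> [125, 921, 59]
L3: h(125,921)=(125*31+921)%997=808 h(59,59)=(59*31+59)%997=891 -> [808, 891]
L4: h(808,891)=(808*31+891)%997=17 -> [17]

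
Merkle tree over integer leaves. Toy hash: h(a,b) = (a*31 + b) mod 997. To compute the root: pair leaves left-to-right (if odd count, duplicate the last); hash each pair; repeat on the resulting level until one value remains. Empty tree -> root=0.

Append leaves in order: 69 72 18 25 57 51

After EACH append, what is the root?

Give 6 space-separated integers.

Answer: 69 217 324 331 833 641

Derivation:
After append 69 (leaves=[69]):
  L0: [69]
  root=69
After append 72 (leaves=[69, 72]):
  L0: [69, 72]
  L1: h(69,72)=(69*31+72)%997=217 -> [217]
  root=217
After append 18 (leaves=[69, 72, 18]):
  L0: [69, 72, 18]
  L1: h(69,72)=(69*31+72)%997=217 h(18,18)=(18*31+18)%997=576 -> [217, 576]
  L2: h(217,576)=(217*31+576)%997=324 -> [324]
  root=324
After append 25 (leaves=[69, 72, 18, 25]):
  L0: [69, 72, 18, 25]
  L1: h(69,72)=(69*31+72)%997=217 h(18,25)=(18*31+25)%997=583 -> [217, 583]
  L2: h(217,583)=(217*31+583)%997=331 -> [331]
  root=331
After append 57 (leaves=[69, 72, 18, 25, 57]):
  L0: [69, 72, 18, 25, 57]
  L1: h(69,72)=(69*31+72)%997=217 h(18,25)=(18*31+25)%997=583 h(57,57)=(57*31+57)%997=827 -> [217, 583, 827]
  L2: h(217,583)=(217*31+583)%997=331 h(827,827)=(827*31+827)%997=542 -> [331, 542]
  L3: h(331,542)=(331*31+542)%997=833 -> [833]
  root=833
After append 51 (leaves=[69, 72, 18, 25, 57, 51]):
  L0: [69, 72, 18, 25, 57, 51]
  L1: h(69,72)=(69*31+72)%997=217 h(18,25)=(18*31+25)%997=583 h(57,51)=(57*31+51)%997=821 -> [217, 583, 821]
  L2: h(217,583)=(217*31+583)%997=331 h(821,821)=(821*31+821)%997=350 -> [331, 350]
  L3: h(331,350)=(331*31+350)%997=641 -> [641]
  root=641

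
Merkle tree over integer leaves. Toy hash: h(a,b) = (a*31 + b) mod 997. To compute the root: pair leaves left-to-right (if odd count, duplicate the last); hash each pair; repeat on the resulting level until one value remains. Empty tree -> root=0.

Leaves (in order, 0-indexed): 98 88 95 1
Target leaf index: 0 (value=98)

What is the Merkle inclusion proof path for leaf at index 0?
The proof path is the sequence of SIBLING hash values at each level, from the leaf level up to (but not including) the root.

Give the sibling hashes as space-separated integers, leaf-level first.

Answer: 88 952

Derivation:
L0 (leaves): [98, 88, 95, 1], target index=0
L1: h(98,88)=(98*31+88)%997=135 [pair 0] h(95,1)=(95*31+1)%997=952 [pair 1] -> [135, 952]
  Sibling for proof at L0: 88
L2: h(135,952)=(135*31+952)%997=152 [pair 0] -> [152]
  Sibling for proof at L1: 952
Root: 152
Proof path (sibling hashes from leaf to root): [88, 952]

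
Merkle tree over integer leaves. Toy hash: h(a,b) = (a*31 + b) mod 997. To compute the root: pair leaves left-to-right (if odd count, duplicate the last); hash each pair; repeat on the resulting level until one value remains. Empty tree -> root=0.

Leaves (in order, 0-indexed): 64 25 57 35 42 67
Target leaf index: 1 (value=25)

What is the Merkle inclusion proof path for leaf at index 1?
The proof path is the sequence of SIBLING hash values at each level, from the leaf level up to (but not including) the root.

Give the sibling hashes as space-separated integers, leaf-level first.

Answer: 64 805 937

Derivation:
L0 (leaves): [64, 25, 57, 35, 42, 67], target index=1
L1: h(64,25)=(64*31+25)%997=15 [pair 0] h(57,35)=(57*31+35)%997=805 [pair 1] h(42,67)=(42*31+67)%997=372 [pair 2] -> [15, 805, 372]
  Sibling for proof at L0: 64
L2: h(15,805)=(15*31+805)%997=273 [pair 0] h(372,372)=(372*31+372)%997=937 [pair 1] -> [273, 937]
  Sibling for proof at L1: 805
L3: h(273,937)=(273*31+937)%997=427 [pair 0] -> [427]
  Sibling for proof at L2: 937
Root: 427
Proof path (sibling hashes from leaf to root): [64, 805, 937]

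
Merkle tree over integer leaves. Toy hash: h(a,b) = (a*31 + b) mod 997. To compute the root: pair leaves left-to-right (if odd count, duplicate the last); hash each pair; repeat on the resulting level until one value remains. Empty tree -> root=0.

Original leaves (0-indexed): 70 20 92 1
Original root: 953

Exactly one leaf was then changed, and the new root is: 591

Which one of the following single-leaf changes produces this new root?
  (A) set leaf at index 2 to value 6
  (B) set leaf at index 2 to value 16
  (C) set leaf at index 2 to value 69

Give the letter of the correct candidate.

Answer: B

Derivation:
Original leaves: [70, 20, 92, 1]
Target new root: 591
Try each candidate change and compute the resulting root:
Candidate A: set leaf[2] = 6 -> leaves = [70, 20, 6, 1]
  L0: [70, 20, 6, 1]
  L1: h(70,20)=(70*31+20)%997=196 h(6,1)=(6*31+1)%997=187 -> [196, 187]
  L2: h(196,187)=(196*31+187)%997=281 -> [281]
  root = 281 != target 591
Candidate B: set leaf[2] = 16 -> leaves = [70, 20, 16, 1]
  L0: [70, 20, 16, 1]
  L1: h(70,20)=(70*31+20)%997=196 h(16,1)=(16*31+1)%997=497 -> [196, 497]
  L2: h(196,497)=(196*31+497)%997=591 -> [591]
  root = 591 == target 591  ** MATCH **
Candidate C: set leaf[2] = 69 -> leaves = [70, 20, 69, 1]
  L0: [70, 20, 69, 1]
  L1: h(70,20)=(70*31+20)%997=196 h(69,1)=(69*31+1)%997=146 -> [196, 146]
  L2: h(196,146)=(196*31+146)%997=240 -> [240]
  root = 240 != target 591
Candidate B produces the target root.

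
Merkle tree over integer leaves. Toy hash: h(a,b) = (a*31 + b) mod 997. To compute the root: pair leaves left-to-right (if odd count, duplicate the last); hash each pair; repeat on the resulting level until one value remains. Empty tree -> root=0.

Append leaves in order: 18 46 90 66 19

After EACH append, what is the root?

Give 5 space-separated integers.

Answer: 18 604 667 643 506

Derivation:
After append 18 (leaves=[18]):
  L0: [18]
  root=18
After append 46 (leaves=[18, 46]):
  L0: [18, 46]
  L1: h(18,46)=(18*31+46)%997=604 -> [604]
  root=604
After append 90 (leaves=[18, 46, 90]):
  L0: [18, 46, 90]
  L1: h(18,46)=(18*31+46)%997=604 h(90,90)=(90*31+90)%997=886 -> [604, 886]
  L2: h(604,886)=(604*31+886)%997=667 -> [667]
  root=667
After append 66 (leaves=[18, 46, 90, 66]):
  L0: [18, 46, 90, 66]
  L1: h(18,46)=(18*31+46)%997=604 h(90,66)=(90*31+66)%997=862 -> [604, 862]
  L2: h(604,862)=(604*31+862)%997=643 -> [643]
  root=643
After append 19 (leaves=[18, 46, 90, 66, 19]):
  L0: [18, 46, 90, 66, 19]
  L1: h(18,46)=(18*31+46)%997=604 h(90,66)=(90*31+66)%997=862 h(19,19)=(19*31+19)%997=608 -> [604, 862, 608]
  L2: h(604,862)=(604*31+862)%997=643 h(608,608)=(608*31+608)%997=513 -> [643, 513]
  L3: h(643,513)=(643*31+513)%997=506 -> [506]
  root=506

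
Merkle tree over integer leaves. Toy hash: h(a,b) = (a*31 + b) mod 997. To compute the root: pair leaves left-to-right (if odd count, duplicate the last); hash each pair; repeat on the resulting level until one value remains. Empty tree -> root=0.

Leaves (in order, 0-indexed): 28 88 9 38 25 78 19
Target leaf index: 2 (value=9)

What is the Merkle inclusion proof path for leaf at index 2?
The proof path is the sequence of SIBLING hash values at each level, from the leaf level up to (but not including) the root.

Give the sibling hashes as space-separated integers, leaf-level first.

Answer: 38 956 132

Derivation:
L0 (leaves): [28, 88, 9, 38, 25, 78, 19], target index=2
L1: h(28,88)=(28*31+88)%997=956 [pair 0] h(9,38)=(9*31+38)%997=317 [pair 1] h(25,78)=(25*31+78)%997=853 [pair 2] h(19,19)=(19*31+19)%997=608 [pair 3] -> [956, 317, 853, 608]
  Sibling for proof at L0: 38
L2: h(956,317)=(956*31+317)%997=43 [pair 0] h(853,608)=(853*31+608)%997=132 [pair 1] -> [43, 132]
  Sibling for proof at L1: 956
L3: h(43,132)=(43*31+132)%997=468 [pair 0] -> [468]
  Sibling for proof at L2: 132
Root: 468
Proof path (sibling hashes from leaf to root): [38, 956, 132]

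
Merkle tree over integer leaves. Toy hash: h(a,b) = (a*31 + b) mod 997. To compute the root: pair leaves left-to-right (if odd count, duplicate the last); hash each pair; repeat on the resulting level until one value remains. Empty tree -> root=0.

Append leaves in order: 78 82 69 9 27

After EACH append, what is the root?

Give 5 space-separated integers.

After append 78 (leaves=[78]):
  L0: [78]
  root=78
After append 82 (leaves=[78, 82]):
  L0: [78, 82]
  L1: h(78,82)=(78*31+82)%997=506 -> [506]
  root=506
After append 69 (leaves=[78, 82, 69]):
  L0: [78, 82, 69]
  L1: h(78,82)=(78*31+82)%997=506 h(69,69)=(69*31+69)%997=214 -> [506, 214]
  L2: h(506,214)=(506*31+214)%997=945 -> [945]
  root=945
After append 9 (leaves=[78, 82, 69, 9]):
  L0: [78, 82, 69, 9]
  L1: h(78,82)=(78*31+82)%997=506 h(69,9)=(69*31+9)%997=154 -> [506, 154]
  L2: h(506,154)=(506*31+154)%997=885 -> [885]
  root=885
After append 27 (leaves=[78, 82, 69, 9, 27]):
  L0: [78, 82, 69, 9, 27]
  L1: h(78,82)=(78*31+82)%997=506 h(69,9)=(69*31+9)%997=154 h(27,27)=(27*31+27)%997=864 -> [506, 154, 864]
  L2: h(506,154)=(506*31+154)%997=885 h(864,864)=(864*31+864)%997=729 -> [885, 729]
  L3: h(885,729)=(885*31+729)%997=248 -> [248]
  root=248

Answer: 78 506 945 885 248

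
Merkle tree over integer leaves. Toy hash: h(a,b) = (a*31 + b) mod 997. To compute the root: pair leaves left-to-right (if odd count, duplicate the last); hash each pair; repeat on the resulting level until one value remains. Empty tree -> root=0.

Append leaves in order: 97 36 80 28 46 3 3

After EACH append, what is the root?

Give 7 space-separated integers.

After append 97 (leaves=[97]):
  L0: [97]
  root=97
After append 36 (leaves=[97, 36]):
  L0: [97, 36]
  L1: h(97,36)=(97*31+36)%997=52 -> [52]
  root=52
After append 80 (leaves=[97, 36, 80]):
  L0: [97, 36, 80]
  L1: h(97,36)=(97*31+36)%997=52 h(80,80)=(80*31+80)%997=566 -> [52, 566]
  L2: h(52,566)=(52*31+566)%997=184 -> [184]
  root=184
After append 28 (leaves=[97, 36, 80, 28]):
  L0: [97, 36, 80, 28]
  L1: h(97,36)=(97*31+36)%997=52 h(80,28)=(80*31+28)%997=514 -> [52, 514]
  L2: h(52,514)=(52*31+514)%997=132 -> [132]
  root=132
After append 46 (leaves=[97, 36, 80, 28, 46]):
  L0: [97, 36, 80, 28, 46]
  L1: h(97,36)=(97*31+36)%997=52 h(80,28)=(80*31+28)%997=514 h(46,46)=(46*31+46)%997=475 -> [52, 514, 475]
  L2: h(52,514)=(52*31+514)%997=132 h(475,475)=(475*31+475)%997=245 -> [132, 245]
  L3: h(132,245)=(132*31+245)%997=349 -> [349]
  root=349
After append 3 (leaves=[97, 36, 80, 28, 46, 3]):
  L0: [97, 36, 80, 28, 46, 3]
  L1: h(97,36)=(97*31+36)%997=52 h(80,28)=(80*31+28)%997=514 h(46,3)=(46*31+3)%997=432 -> [52, 514, 432]
  L2: h(52,514)=(52*31+514)%997=132 h(432,432)=(432*31+432)%997=863 -> [132, 863]
  L3: h(132,863)=(132*31+863)%997=967 -> [967]
  root=967
After append 3 (leaves=[97, 36, 80, 28, 46, 3, 3]):
  L0: [97, 36, 80, 28, 46, 3, 3]
  L1: h(97,36)=(97*31+36)%997=52 h(80,28)=(80*31+28)%997=514 h(46,3)=(46*31+3)%997=432 h(3,3)=(3*31+3)%997=96 -> [52, 514, 432, 96]
  L2: h(52,514)=(52*31+514)%997=132 h(432,96)=(432*31+96)%997=527 -> [132, 527]
  L3: h(132,527)=(132*31+527)%997=631 -> [631]
  root=631

Answer: 97 52 184 132 349 967 631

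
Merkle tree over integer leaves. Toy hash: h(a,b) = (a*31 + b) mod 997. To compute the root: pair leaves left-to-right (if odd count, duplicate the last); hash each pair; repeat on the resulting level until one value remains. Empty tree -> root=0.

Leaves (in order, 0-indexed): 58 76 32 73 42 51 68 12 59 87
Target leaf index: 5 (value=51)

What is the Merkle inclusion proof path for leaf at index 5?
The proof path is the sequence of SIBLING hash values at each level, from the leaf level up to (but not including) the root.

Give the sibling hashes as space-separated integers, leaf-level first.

L0 (leaves): [58, 76, 32, 73, 42, 51, 68, 12, 59, 87], target index=5
L1: h(58,76)=(58*31+76)%997=877 [pair 0] h(32,73)=(32*31+73)%997=68 [pair 1] h(42,51)=(42*31+51)%997=356 [pair 2] h(68,12)=(68*31+12)%997=126 [pair 3] h(59,87)=(59*31+87)%997=919 [pair 4] -> [877, 68, 356, 126, 919]
  Sibling for proof at L0: 42
L2: h(877,68)=(877*31+68)%997=336 [pair 0] h(356,126)=(356*31+126)%997=195 [pair 1] h(919,919)=(919*31+919)%997=495 [pair 2] -> [336, 195, 495]
  Sibling for proof at L1: 126
L3: h(336,195)=(336*31+195)%997=641 [pair 0] h(495,495)=(495*31+495)%997=885 [pair 1] -> [641, 885]
  Sibling for proof at L2: 336
L4: h(641,885)=(641*31+885)%997=816 [pair 0] -> [816]
  Sibling for proof at L3: 885
Root: 816
Proof path (sibling hashes from leaf to root): [42, 126, 336, 885]

Answer: 42 126 336 885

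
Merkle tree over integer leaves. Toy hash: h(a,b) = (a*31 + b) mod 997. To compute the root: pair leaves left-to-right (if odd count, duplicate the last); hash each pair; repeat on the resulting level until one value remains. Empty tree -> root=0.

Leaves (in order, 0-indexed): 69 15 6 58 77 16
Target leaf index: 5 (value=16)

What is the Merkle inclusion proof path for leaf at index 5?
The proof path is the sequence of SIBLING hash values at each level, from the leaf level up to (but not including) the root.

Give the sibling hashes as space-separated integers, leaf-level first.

Answer: 77 409 219

Derivation:
L0 (leaves): [69, 15, 6, 58, 77, 16], target index=5
L1: h(69,15)=(69*31+15)%997=160 [pair 0] h(6,58)=(6*31+58)%997=244 [pair 1] h(77,16)=(77*31+16)%997=409 [pair 2] -> [160, 244, 409]
  Sibling for proof at L0: 77
L2: h(160,244)=(160*31+244)%997=219 [pair 0] h(409,409)=(409*31+409)%997=127 [pair 1] -> [219, 127]
  Sibling for proof at L1: 409
L3: h(219,127)=(219*31+127)%997=934 [pair 0] -> [934]
  Sibling for proof at L2: 219
Root: 934
Proof path (sibling hashes from leaf to root): [77, 409, 219]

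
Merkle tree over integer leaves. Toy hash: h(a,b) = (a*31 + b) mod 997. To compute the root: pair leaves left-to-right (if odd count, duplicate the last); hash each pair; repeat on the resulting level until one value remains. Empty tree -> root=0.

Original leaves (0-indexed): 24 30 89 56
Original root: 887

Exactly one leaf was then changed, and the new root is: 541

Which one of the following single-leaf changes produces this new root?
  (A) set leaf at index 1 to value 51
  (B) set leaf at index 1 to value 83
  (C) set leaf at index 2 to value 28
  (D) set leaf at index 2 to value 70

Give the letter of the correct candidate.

Answer: A

Derivation:
Original leaves: [24, 30, 89, 56]
Target new root: 541
Try each candidate change and compute the resulting root:
Candidate A: set leaf[1] = 51 -> leaves = [24, 51, 89, 56]
  L0: [24, 51, 89, 56]
  L1: h(24,51)=(24*31+51)%997=795 h(89,56)=(89*31+56)%997=821 -> [795, 821]
  L2: h(795,821)=(795*31+821)%997=541 -> [541]
  root = 541 == target 541  ** MATCH **
Candidate B: set leaf[1] = 83 -> leaves = [24, 83, 89, 56]
  L0: [24, 83, 89, 56]
  L1: h(24,83)=(24*31+83)%997=827 h(89,56)=(89*31+56)%997=821 -> [827, 821]
  L2: h(827,821)=(827*31+821)%997=536 -> [536]
  root = 536 != target 541
Candidate C: set leaf[2] = 28 -> leaves = [24, 30, 28, 56]
  L0: [24, 30, 28, 56]
  L1: h(24,30)=(24*31+30)%997=774 h(28,56)=(28*31+56)%997=924 -> [774, 924]
  L2: h(774,924)=(774*31+924)%997=990 -> [990]
  root = 990 != target 541
Candidate D: set leaf[2] = 70 -> leaves = [24, 30, 70, 56]
  L0: [24, 30, 70, 56]
  L1: h(24,30)=(24*31+30)%997=774 h(70,56)=(70*31+56)%997=232 -> [774, 232]
  L2: h(774,232)=(774*31+232)%997=298 -> [298]
  root = 298 != target 541
Candidate A produces the target root.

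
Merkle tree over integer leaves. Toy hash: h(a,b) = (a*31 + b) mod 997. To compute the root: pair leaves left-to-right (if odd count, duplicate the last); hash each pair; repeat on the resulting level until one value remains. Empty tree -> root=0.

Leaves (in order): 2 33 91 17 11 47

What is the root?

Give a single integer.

L0: [2, 33, 91, 17, 11, 47]
L1: h(2,33)=(2*31+33)%997=95 h(91,17)=(91*31+17)%997=844 h(11,47)=(11*31+47)%997=388 -> [95, 844, 388]
L2: h(95,844)=(95*31+844)%997=798 h(388,388)=(388*31+388)%997=452 -> [798, 452]
L3: h(798,452)=(798*31+452)%997=265 -> [265]

Answer: 265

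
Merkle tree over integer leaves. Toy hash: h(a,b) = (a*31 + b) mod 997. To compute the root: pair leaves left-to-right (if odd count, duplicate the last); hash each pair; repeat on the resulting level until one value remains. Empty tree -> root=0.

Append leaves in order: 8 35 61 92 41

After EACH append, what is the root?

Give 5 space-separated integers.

Answer: 8 283 755 786 548

Derivation:
After append 8 (leaves=[8]):
  L0: [8]
  root=8
After append 35 (leaves=[8, 35]):
  L0: [8, 35]
  L1: h(8,35)=(8*31+35)%997=283 -> [283]
  root=283
After append 61 (leaves=[8, 35, 61]):
  L0: [8, 35, 61]
  L1: h(8,35)=(8*31+35)%997=283 h(61,61)=(61*31+61)%997=955 -> [283, 955]
  L2: h(283,955)=(283*31+955)%997=755 -> [755]
  root=755
After append 92 (leaves=[8, 35, 61, 92]):
  L0: [8, 35, 61, 92]
  L1: h(8,35)=(8*31+35)%997=283 h(61,92)=(61*31+92)%997=986 -> [283, 986]
  L2: h(283,986)=(283*31+986)%997=786 -> [786]
  root=786
After append 41 (leaves=[8, 35, 61, 92, 41]):
  L0: [8, 35, 61, 92, 41]
  L1: h(8,35)=(8*31+35)%997=283 h(61,92)=(61*31+92)%997=986 h(41,41)=(41*31+41)%997=315 -> [283, 986, 315]
  L2: h(283,986)=(283*31+986)%997=786 h(315,315)=(315*31+315)%997=110 -> [786, 110]
  L3: h(786,110)=(786*31+110)%997=548 -> [548]
  root=548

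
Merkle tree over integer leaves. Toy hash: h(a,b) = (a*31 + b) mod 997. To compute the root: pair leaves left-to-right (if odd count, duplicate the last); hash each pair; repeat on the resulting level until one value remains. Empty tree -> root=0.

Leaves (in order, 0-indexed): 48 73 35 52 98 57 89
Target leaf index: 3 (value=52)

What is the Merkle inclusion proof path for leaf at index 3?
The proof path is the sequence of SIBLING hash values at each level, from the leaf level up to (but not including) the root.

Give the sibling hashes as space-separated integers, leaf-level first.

L0 (leaves): [48, 73, 35, 52, 98, 57, 89], target index=3
L1: h(48,73)=(48*31+73)%997=564 [pair 0] h(35,52)=(35*31+52)%997=140 [pair 1] h(98,57)=(98*31+57)%997=104 [pair 2] h(89,89)=(89*31+89)%997=854 [pair 3] -> [564, 140, 104, 854]
  Sibling for proof at L0: 35
L2: h(564,140)=(564*31+140)%997=675 [pair 0] h(104,854)=(104*31+854)%997=90 [pair 1] -> [675, 90]
  Sibling for proof at L1: 564
L3: h(675,90)=(675*31+90)%997=78 [pair 0] -> [78]
  Sibling for proof at L2: 90
Root: 78
Proof path (sibling hashes from leaf to root): [35, 564, 90]

Answer: 35 564 90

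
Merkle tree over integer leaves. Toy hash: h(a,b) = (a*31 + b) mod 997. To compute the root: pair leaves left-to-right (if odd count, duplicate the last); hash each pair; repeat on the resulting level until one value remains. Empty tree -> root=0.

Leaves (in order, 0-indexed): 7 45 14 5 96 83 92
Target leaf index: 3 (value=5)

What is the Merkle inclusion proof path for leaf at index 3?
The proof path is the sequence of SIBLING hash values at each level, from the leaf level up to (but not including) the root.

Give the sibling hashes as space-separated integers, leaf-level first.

L0 (leaves): [7, 45, 14, 5, 96, 83, 92], target index=3
L1: h(7,45)=(7*31+45)%997=262 [pair 0] h(14,5)=(14*31+5)%997=439 [pair 1] h(96,83)=(96*31+83)%997=68 [pair 2] h(92,92)=(92*31+92)%997=950 [pair 3] -> [262, 439, 68, 950]
  Sibling for proof at L0: 14
L2: h(262,439)=(262*31+439)%997=585 [pair 0] h(68,950)=(68*31+950)%997=67 [pair 1] -> [585, 67]
  Sibling for proof at L1: 262
L3: h(585,67)=(585*31+67)%997=256 [pair 0] -> [256]
  Sibling for proof at L2: 67
Root: 256
Proof path (sibling hashes from leaf to root): [14, 262, 67]

Answer: 14 262 67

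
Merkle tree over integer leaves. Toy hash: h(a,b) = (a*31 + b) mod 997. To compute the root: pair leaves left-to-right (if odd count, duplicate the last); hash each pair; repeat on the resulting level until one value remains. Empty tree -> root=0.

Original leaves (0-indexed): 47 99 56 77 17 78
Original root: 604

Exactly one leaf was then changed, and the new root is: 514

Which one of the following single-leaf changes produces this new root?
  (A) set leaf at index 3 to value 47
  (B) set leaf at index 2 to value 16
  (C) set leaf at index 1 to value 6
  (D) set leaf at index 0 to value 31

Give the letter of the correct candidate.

Original leaves: [47, 99, 56, 77, 17, 78]
Target new root: 514
Try each candidate change and compute the resulting root:
Candidate A: set leaf[3] = 47 -> leaves = [47, 99, 56, 47, 17, 78]
  L0: [47, 99, 56, 47, 17, 78]
  L1: h(47,99)=(47*31+99)%997=559 h(56,47)=(56*31+47)%997=786 h(17,78)=(17*31+78)%997=605 -> [559, 786, 605]
  L2: h(559,786)=(559*31+786)%997=169 h(605,605)=(605*31+605)%997=417 -> [169, 417]
  L3: h(169,417)=(169*31+417)%997=671 -> [671]
  root = 671 != target 514
Candidate B: set leaf[2] = 16 -> leaves = [47, 99, 16, 77, 17, 78]
  L0: [47, 99, 16, 77, 17, 78]
  L1: h(47,99)=(47*31+99)%997=559 h(16,77)=(16*31+77)%997=573 h(17,78)=(17*31+78)%997=605 -> [559, 573, 605]
  L2: h(559,573)=(559*31+573)%997=953 h(605,605)=(605*31+605)%997=417 -> [953, 417]
  L3: h(953,417)=(953*31+417)%997=50 -> [50]
  root = 50 != target 514
Candidate C: set leaf[1] = 6 -> leaves = [47, 6, 56, 77, 17, 78]
  L0: [47, 6, 56, 77, 17, 78]
  L1: h(47,6)=(47*31+6)%997=466 h(56,77)=(56*31+77)%997=816 h(17,78)=(17*31+78)%997=605 -> [466, 816, 605]
  L2: h(466,816)=(466*31+816)%997=307 h(605,605)=(605*31+605)%997=417 -> [307, 417]
  L3: h(307,417)=(307*31+417)%997=961 -> [961]
  root = 961 != target 514
Candidate D: set leaf[0] = 31 -> leaves = [31, 99, 56, 77, 17, 78]
  L0: [31, 99, 56, 77, 17, 78]
  L1: h(31,99)=(31*31+99)%997=63 h(56,77)=(56*31+77)%997=816 h(17,78)=(17*31+78)%997=605 -> [63, 816, 605]
  L2: h(63,816)=(63*31+816)%997=775 h(605,605)=(605*31+605)%997=417 -> [775, 417]
  L3: h(775,417)=(775*31+417)%997=514 -> [514]
  root = 514 == target 514  ** MATCH **
Candidate D produces the target root.

Answer: D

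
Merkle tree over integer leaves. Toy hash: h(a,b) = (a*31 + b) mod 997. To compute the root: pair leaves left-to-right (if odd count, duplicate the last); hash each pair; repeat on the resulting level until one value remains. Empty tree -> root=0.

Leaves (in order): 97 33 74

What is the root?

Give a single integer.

Answer: 896

Derivation:
L0: [97, 33, 74]
L1: h(97,33)=(97*31+33)%997=49 h(74,74)=(74*31+74)%997=374 -> [49, 374]
L2: h(49,374)=(49*31+374)%997=896 -> [896]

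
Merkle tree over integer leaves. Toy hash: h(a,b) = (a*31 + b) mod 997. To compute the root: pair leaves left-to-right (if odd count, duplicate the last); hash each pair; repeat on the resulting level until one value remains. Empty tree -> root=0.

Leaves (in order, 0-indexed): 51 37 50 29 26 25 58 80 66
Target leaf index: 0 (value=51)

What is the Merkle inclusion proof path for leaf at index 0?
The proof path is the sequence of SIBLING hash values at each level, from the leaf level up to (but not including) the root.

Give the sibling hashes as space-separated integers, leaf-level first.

Answer: 37 582 720 195

Derivation:
L0 (leaves): [51, 37, 50, 29, 26, 25, 58, 80, 66], target index=0
L1: h(51,37)=(51*31+37)%997=621 [pair 0] h(50,29)=(50*31+29)%997=582 [pair 1] h(26,25)=(26*31+25)%997=831 [pair 2] h(58,80)=(58*31+80)%997=881 [pair 3] h(66,66)=(66*31+66)%997=118 [pair 4] -> [621, 582, 831, 881, 118]
  Sibling for proof at L0: 37
L2: h(621,582)=(621*31+582)%997=890 [pair 0] h(831,881)=(831*31+881)%997=720 [pair 1] h(118,118)=(118*31+118)%997=785 [pair 2] -> [890, 720, 785]
  Sibling for proof at L1: 582
L3: h(890,720)=(890*31+720)%997=394 [pair 0] h(785,785)=(785*31+785)%997=195 [pair 1] -> [394, 195]
  Sibling for proof at L2: 720
L4: h(394,195)=(394*31+195)%997=445 [pair 0] -> [445]
  Sibling for proof at L3: 195
Root: 445
Proof path (sibling hashes from leaf to root): [37, 582, 720, 195]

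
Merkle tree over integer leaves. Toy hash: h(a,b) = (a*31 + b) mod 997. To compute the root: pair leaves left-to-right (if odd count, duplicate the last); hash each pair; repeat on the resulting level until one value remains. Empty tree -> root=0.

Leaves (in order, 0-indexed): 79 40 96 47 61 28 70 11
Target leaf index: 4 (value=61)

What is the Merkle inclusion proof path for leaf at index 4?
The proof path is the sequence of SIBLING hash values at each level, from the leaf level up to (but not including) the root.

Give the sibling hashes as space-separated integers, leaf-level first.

Answer: 28 187 422

Derivation:
L0 (leaves): [79, 40, 96, 47, 61, 28, 70, 11], target index=4
L1: h(79,40)=(79*31+40)%997=495 [pair 0] h(96,47)=(96*31+47)%997=32 [pair 1] h(61,28)=(61*31+28)%997=922 [pair 2] h(70,11)=(70*31+11)%997=187 [pair 3] -> [495, 32, 922, 187]
  Sibling for proof at L0: 28
L2: h(495,32)=(495*31+32)%997=422 [pair 0] h(922,187)=(922*31+187)%997=853 [pair 1] -> [422, 853]
  Sibling for proof at L1: 187
L3: h(422,853)=(422*31+853)%997=974 [pair 0] -> [974]
  Sibling for proof at L2: 422
Root: 974
Proof path (sibling hashes from leaf to root): [28, 187, 422]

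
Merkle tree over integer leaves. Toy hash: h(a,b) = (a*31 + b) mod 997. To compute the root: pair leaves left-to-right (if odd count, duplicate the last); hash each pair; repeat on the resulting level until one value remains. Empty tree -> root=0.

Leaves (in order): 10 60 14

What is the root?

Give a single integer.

Answer: 951

Derivation:
L0: [10, 60, 14]
L1: h(10,60)=(10*31+60)%997=370 h(14,14)=(14*31+14)%997=448 -> [370, 448]
L2: h(370,448)=(370*31+448)%997=951 -> [951]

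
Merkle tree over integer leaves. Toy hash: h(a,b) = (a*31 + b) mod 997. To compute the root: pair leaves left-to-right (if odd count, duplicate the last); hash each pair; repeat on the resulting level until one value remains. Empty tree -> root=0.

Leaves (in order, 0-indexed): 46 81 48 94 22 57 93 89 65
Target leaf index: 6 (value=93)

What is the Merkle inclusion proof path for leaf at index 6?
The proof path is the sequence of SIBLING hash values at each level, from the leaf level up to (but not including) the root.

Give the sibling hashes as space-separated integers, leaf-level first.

Answer: 89 739 443 328

Derivation:
L0 (leaves): [46, 81, 48, 94, 22, 57, 93, 89, 65], target index=6
L1: h(46,81)=(46*31+81)%997=510 [pair 0] h(48,94)=(48*31+94)%997=585 [pair 1] h(22,57)=(22*31+57)%997=739 [pair 2] h(93,89)=(93*31+89)%997=978 [pair 3] h(65,65)=(65*31+65)%997=86 [pair 4] -> [510, 585, 739, 978, 86]
  Sibling for proof at L0: 89
L2: h(510,585)=(510*31+585)%997=443 [pair 0] h(739,978)=(739*31+978)%997=956 [pair 1] h(86,86)=(86*31+86)%997=758 [pair 2] -> [443, 956, 758]
  Sibling for proof at L1: 739
L3: h(443,956)=(443*31+956)%997=731 [pair 0] h(758,758)=(758*31+758)%997=328 [pair 1] -> [731, 328]
  Sibling for proof at L2: 443
L4: h(731,328)=(731*31+328)%997=58 [pair 0] -> [58]
  Sibling for proof at L3: 328
Root: 58
Proof path (sibling hashes from leaf to root): [89, 739, 443, 328]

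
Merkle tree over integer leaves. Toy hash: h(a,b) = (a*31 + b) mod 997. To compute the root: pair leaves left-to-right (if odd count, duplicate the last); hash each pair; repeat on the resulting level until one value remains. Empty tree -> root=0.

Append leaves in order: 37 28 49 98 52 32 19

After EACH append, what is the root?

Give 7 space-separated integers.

Answer: 37 178 107 156 258 615 576

Derivation:
After append 37 (leaves=[37]):
  L0: [37]
  root=37
After append 28 (leaves=[37, 28]):
  L0: [37, 28]
  L1: h(37,28)=(37*31+28)%997=178 -> [178]
  root=178
After append 49 (leaves=[37, 28, 49]):
  L0: [37, 28, 49]
  L1: h(37,28)=(37*31+28)%997=178 h(49,49)=(49*31+49)%997=571 -> [178, 571]
  L2: h(178,571)=(178*31+571)%997=107 -> [107]
  root=107
After append 98 (leaves=[37, 28, 49, 98]):
  L0: [37, 28, 49, 98]
  L1: h(37,28)=(37*31+28)%997=178 h(49,98)=(49*31+98)%997=620 -> [178, 620]
  L2: h(178,620)=(178*31+620)%997=156 -> [156]
  root=156
After append 52 (leaves=[37, 28, 49, 98, 52]):
  L0: [37, 28, 49, 98, 52]
  L1: h(37,28)=(37*31+28)%997=178 h(49,98)=(49*31+98)%997=620 h(52,52)=(52*31+52)%997=667 -> [178, 620, 667]
  L2: h(178,620)=(178*31+620)%997=156 h(667,667)=(667*31+667)%997=407 -> [156, 407]
  L3: h(156,407)=(156*31+407)%997=258 -> [258]
  root=258
After append 32 (leaves=[37, 28, 49, 98, 52, 32]):
  L0: [37, 28, 49, 98, 52, 32]
  L1: h(37,28)=(37*31+28)%997=178 h(49,98)=(49*31+98)%997=620 h(52,32)=(52*31+32)%997=647 -> [178, 620, 647]
  L2: h(178,620)=(178*31+620)%997=156 h(647,647)=(647*31+647)%997=764 -> [156, 764]
  L3: h(156,764)=(156*31+764)%997=615 -> [615]
  root=615
After append 19 (leaves=[37, 28, 49, 98, 52, 32, 19]):
  L0: [37, 28, 49, 98, 52, 32, 19]
  L1: h(37,28)=(37*31+28)%997=178 h(49,98)=(49*31+98)%997=620 h(52,32)=(52*31+32)%997=647 h(19,19)=(19*31+19)%997=608 -> [178, 620, 647, 608]
  L2: h(178,620)=(178*31+620)%997=156 h(647,608)=(647*31+608)%997=725 -> [156, 725]
  L3: h(156,725)=(156*31+725)%997=576 -> [576]
  root=576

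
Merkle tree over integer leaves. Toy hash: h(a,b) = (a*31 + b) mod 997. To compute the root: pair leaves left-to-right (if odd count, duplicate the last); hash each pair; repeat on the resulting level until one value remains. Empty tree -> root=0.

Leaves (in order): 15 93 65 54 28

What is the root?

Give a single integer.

L0: [15, 93, 65, 54, 28]
L1: h(15,93)=(15*31+93)%997=558 h(65,54)=(65*31+54)%997=75 h(28,28)=(28*31+28)%997=896 -> [558, 75, 896]
L2: h(558,75)=(558*31+75)%997=424 h(896,896)=(896*31+896)%997=756 -> [424, 756]
L3: h(424,756)=(424*31+756)%997=939 -> [939]

Answer: 939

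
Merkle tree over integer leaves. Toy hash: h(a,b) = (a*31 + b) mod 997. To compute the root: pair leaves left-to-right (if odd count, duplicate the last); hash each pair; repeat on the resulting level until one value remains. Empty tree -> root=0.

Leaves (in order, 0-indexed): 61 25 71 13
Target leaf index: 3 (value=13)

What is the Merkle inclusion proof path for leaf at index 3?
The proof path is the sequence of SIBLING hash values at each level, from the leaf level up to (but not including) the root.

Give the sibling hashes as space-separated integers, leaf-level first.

Answer: 71 919

Derivation:
L0 (leaves): [61, 25, 71, 13], target index=3
L1: h(61,25)=(61*31+25)%997=919 [pair 0] h(71,13)=(71*31+13)%997=220 [pair 1] -> [919, 220]
  Sibling for proof at L0: 71
L2: h(919,220)=(919*31+220)%997=793 [pair 0] -> [793]
  Sibling for proof at L1: 919
Root: 793
Proof path (sibling hashes from leaf to root): [71, 919]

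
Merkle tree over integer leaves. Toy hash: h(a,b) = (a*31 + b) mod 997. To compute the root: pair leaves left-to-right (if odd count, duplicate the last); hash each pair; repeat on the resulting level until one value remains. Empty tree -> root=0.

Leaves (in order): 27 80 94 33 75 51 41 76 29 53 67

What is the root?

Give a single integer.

L0: [27, 80, 94, 33, 75, 51, 41, 76, 29, 53, 67]
L1: h(27,80)=(27*31+80)%997=917 h(94,33)=(94*31+33)%997=953 h(75,51)=(75*31+51)%997=382 h(41,76)=(41*31+76)%997=350 h(29,53)=(29*31+53)%997=952 h(67,67)=(67*31+67)%997=150 -> [917, 953, 382, 350, 952, 150]
L2: h(917,953)=(917*31+953)%997=467 h(382,350)=(382*31+350)%997=228 h(952,150)=(952*31+150)%997=749 -> [467, 228, 749]
L3: h(467,228)=(467*31+228)%997=747 h(749,749)=(749*31+749)%997=40 -> [747, 40]
L4: h(747,40)=(747*31+40)%997=266 -> [266]

Answer: 266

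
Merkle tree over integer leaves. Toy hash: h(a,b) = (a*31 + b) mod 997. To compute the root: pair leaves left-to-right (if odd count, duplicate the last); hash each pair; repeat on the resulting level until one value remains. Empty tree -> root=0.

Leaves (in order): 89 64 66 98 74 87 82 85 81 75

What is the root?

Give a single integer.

L0: [89, 64, 66, 98, 74, 87, 82, 85, 81, 75]
L1: h(89,64)=(89*31+64)%997=829 h(66,98)=(66*31+98)%997=150 h(74,87)=(74*31+87)%997=387 h(82,85)=(82*31+85)%997=633 h(81,75)=(81*31+75)%997=592 -> [829, 150, 387, 633, 592]
L2: h(829,150)=(829*31+150)%997=924 h(387,633)=(387*31+633)%997=666 h(592,592)=(592*31+592)%997=1 -> [924, 666, 1]
L3: h(924,666)=(924*31+666)%997=397 h(1,1)=(1*31+1)%997=32 -> [397, 32]
L4: h(397,32)=(397*31+32)%997=375 -> [375]

Answer: 375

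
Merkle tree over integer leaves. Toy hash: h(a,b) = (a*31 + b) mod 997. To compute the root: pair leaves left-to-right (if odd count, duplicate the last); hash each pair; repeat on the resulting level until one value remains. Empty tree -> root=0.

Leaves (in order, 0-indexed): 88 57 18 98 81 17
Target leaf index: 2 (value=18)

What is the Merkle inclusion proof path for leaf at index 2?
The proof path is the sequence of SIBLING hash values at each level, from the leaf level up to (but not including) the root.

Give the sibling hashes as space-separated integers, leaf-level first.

Answer: 98 791 139

Derivation:
L0 (leaves): [88, 57, 18, 98, 81, 17], target index=2
L1: h(88,57)=(88*31+57)%997=791 [pair 0] h(18,98)=(18*31+98)%997=656 [pair 1] h(81,17)=(81*31+17)%997=534 [pair 2] -> [791, 656, 534]
  Sibling for proof at L0: 98
L2: h(791,656)=(791*31+656)%997=252 [pair 0] h(534,534)=(534*31+534)%997=139 [pair 1] -> [252, 139]
  Sibling for proof at L1: 791
L3: h(252,139)=(252*31+139)%997=972 [pair 0] -> [972]
  Sibling for proof at L2: 139
Root: 972
Proof path (sibling hashes from leaf to root): [98, 791, 139]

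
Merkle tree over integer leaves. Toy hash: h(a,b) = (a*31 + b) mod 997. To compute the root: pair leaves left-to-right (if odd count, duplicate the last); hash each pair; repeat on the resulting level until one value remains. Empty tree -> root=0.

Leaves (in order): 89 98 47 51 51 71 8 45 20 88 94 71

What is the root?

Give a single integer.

Answer: 258

Derivation:
L0: [89, 98, 47, 51, 51, 71, 8, 45, 20, 88, 94, 71]
L1: h(89,98)=(89*31+98)%997=863 h(47,51)=(47*31+51)%997=511 h(51,71)=(51*31+71)%997=655 h(8,45)=(8*31+45)%997=293 h(20,88)=(20*31+88)%997=708 h(94,71)=(94*31+71)%997=991 -> [863, 511, 655, 293, 708, 991]
L2: h(863,511)=(863*31+511)%997=345 h(655,293)=(655*31+293)%997=658 h(708,991)=(708*31+991)%997=8 -> [345, 658, 8]
L3: h(345,658)=(345*31+658)%997=386 h(8,8)=(8*31+8)%997=256 -> [386, 256]
L4: h(386,256)=(386*31+256)%997=258 -> [258]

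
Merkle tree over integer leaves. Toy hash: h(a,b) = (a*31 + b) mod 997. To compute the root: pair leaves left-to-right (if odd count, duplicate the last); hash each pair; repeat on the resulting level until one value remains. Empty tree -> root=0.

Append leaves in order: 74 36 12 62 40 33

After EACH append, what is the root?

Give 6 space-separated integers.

Answer: 74 336 830 880 444 220

Derivation:
After append 74 (leaves=[74]):
  L0: [74]
  root=74
After append 36 (leaves=[74, 36]):
  L0: [74, 36]
  L1: h(74,36)=(74*31+36)%997=336 -> [336]
  root=336
After append 12 (leaves=[74, 36, 12]):
  L0: [74, 36, 12]
  L1: h(74,36)=(74*31+36)%997=336 h(12,12)=(12*31+12)%997=384 -> [336, 384]
  L2: h(336,384)=(336*31+384)%997=830 -> [830]
  root=830
After append 62 (leaves=[74, 36, 12, 62]):
  L0: [74, 36, 12, 62]
  L1: h(74,36)=(74*31+36)%997=336 h(12,62)=(12*31+62)%997=434 -> [336, 434]
  L2: h(336,434)=(336*31+434)%997=880 -> [880]
  root=880
After append 40 (leaves=[74, 36, 12, 62, 40]):
  L0: [74, 36, 12, 62, 40]
  L1: h(74,36)=(74*31+36)%997=336 h(12,62)=(12*31+62)%997=434 h(40,40)=(40*31+40)%997=283 -> [336, 434, 283]
  L2: h(336,434)=(336*31+434)%997=880 h(283,283)=(283*31+283)%997=83 -> [880, 83]
  L3: h(880,83)=(880*31+83)%997=444 -> [444]
  root=444
After append 33 (leaves=[74, 36, 12, 62, 40, 33]):
  L0: [74, 36, 12, 62, 40, 33]
  L1: h(74,36)=(74*31+36)%997=336 h(12,62)=(12*31+62)%997=434 h(40,33)=(40*31+33)%997=276 -> [336, 434, 276]
  L2: h(336,434)=(336*31+434)%997=880 h(276,276)=(276*31+276)%997=856 -> [880, 856]
  L3: h(880,856)=(880*31+856)%997=220 -> [220]
  root=220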